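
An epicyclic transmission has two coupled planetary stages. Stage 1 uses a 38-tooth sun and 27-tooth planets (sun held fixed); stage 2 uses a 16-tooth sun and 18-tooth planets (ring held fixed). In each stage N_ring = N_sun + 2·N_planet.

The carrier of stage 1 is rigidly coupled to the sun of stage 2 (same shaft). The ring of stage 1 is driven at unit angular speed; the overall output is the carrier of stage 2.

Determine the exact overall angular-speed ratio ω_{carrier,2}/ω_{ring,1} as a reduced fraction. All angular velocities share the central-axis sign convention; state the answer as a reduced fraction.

184/1105

Stage 1: N_ring = 38 + 2·27 = 92
Stage 1: 38(ω_s−ω_c) = −92(ω_r−ω_c),  ω_s=0, ω_r=1
Stage 1: 38(0−ω_c) = −92(1−ω_c)  ⇒  130ω_c = 92  ⇒  ω_c = 46/65
  ⇒ ω_c¹/ω_r¹ = 46/65
Stage 2: N_ring = 16 + 2·18 = 52
Stage 2: 16(ω_s−ω_c) = −52(ω_r−ω_c),  ω_r=0, ω_s=1
Stage 2: 16(1−ω_c) = −52(0−ω_c)  ⇒  68ω_c = 16  ⇒  ω_c = 4/17
  ⇒ ω_c²/ω_s² = 4/17
Coupling ω_s² = ω_c¹ ⇒ overall = 46/65 × 4/17 = 184/1105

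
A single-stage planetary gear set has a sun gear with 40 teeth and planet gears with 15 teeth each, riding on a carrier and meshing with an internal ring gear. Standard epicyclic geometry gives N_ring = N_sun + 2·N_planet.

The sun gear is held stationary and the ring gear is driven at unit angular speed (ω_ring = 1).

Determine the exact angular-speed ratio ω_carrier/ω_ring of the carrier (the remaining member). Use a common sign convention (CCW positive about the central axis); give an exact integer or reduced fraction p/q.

7/11

N_ring = 40 + 2·15 = 70
40(ω_s−ω_c) = −70(ω_r−ω_c),  ω_s=0, ω_r=1
40(0−ω_c) = −70(1−ω_c)  ⇒  110ω_c = 70  ⇒  ω_c = 7/11
ω_c/ω_r = 7/11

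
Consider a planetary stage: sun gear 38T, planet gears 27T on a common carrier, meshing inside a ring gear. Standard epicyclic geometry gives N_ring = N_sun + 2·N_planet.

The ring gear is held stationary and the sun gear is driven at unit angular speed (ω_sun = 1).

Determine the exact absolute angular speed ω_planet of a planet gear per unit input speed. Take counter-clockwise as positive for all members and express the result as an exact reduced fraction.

N_ring = 38 + 2·27 = 92
38(ω_s−ω_c) = −92(ω_r−ω_c),  ω_r=0, ω_s=1
38(1−ω_c) = −92(0−ω_c)  ⇒  130ω_c = 38  ⇒  ω_c = 19/65
sun–planet: 38·(1−19/65) = −27·(ω_p−ω_c)  ⇒  ω_p−ω_c = −(38/27)·(46/65) = -1748/1755
ω_p = 19/65 − 1748/1755 = -19/27

-19/27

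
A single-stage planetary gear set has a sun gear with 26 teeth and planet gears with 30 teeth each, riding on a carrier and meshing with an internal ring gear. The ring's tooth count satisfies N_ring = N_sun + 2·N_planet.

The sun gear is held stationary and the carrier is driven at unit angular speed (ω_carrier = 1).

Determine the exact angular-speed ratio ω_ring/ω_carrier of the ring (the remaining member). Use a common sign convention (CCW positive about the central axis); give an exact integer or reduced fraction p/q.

N_ring = 26 + 2·30 = 86
26(ω_s−ω_c) = −86(ω_r−ω_c),  ω_s=0, ω_c=1
ω_r = 1 − (26/86)(0−1) = 56/43
ω_r/ω_c = 56/43

56/43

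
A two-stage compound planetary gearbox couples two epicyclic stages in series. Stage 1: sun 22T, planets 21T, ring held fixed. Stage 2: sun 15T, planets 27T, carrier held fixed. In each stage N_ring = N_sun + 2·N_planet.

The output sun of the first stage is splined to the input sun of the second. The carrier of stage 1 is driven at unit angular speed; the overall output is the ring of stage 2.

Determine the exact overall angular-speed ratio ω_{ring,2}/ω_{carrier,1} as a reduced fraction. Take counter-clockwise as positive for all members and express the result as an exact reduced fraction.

-215/253

Stage 1: N_ring = 22 + 2·21 = 64
Stage 1: 22(ω_s−ω_c) = −64(ω_r−ω_c),  ω_r=0, ω_c=1
Stage 1: ω_s = 1 − (64/22)(0−1) = 43/11
  ⇒ ω_s¹/ω_c¹ = 43/11
Stage 2: N_ring = 15 + 2·27 = 69
Stage 2: 15(ω_s−ω_c) = −69(ω_r−ω_c),  ω_c=0, ω_s=1
Stage 2: ω_r = 0 − (15/69)(1−0) = -5/23
  ⇒ ω_r²/ω_s² = -5/23
Coupling ω_s² = ω_s¹ ⇒ overall = 43/11 × -5/23 = -215/253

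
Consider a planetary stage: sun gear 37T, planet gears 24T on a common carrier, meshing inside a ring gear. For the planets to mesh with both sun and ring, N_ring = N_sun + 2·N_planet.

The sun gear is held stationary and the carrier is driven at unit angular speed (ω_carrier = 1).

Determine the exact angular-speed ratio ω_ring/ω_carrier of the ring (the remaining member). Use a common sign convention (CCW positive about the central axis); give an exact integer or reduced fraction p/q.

N_ring = 37 + 2·24 = 85
37(ω_s−ω_c) = −85(ω_r−ω_c),  ω_s=0, ω_c=1
ω_r = 1 − (37/85)(0−1) = 122/85
ω_r/ω_c = 122/85

122/85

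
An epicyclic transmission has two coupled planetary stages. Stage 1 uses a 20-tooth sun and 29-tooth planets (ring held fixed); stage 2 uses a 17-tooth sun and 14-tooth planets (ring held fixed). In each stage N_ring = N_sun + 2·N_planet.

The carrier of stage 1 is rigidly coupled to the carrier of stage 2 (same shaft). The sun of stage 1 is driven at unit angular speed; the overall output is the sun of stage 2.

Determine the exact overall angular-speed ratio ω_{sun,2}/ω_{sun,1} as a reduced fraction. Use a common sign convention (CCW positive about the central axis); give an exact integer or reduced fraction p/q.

Stage 1: N_ring = 20 + 2·29 = 78
Stage 1: 20(ω_s−ω_c) = −78(ω_r−ω_c),  ω_r=0, ω_s=1
Stage 1: 20(1−ω_c) = −78(0−ω_c)  ⇒  98ω_c = 20  ⇒  ω_c = 10/49
  ⇒ ω_c¹/ω_s¹ = 10/49
Stage 2: N_ring = 17 + 2·14 = 45
Stage 2: 17(ω_s−ω_c) = −45(ω_r−ω_c),  ω_r=0, ω_c=1
Stage 2: ω_s = 1 − (45/17)(0−1) = 62/17
  ⇒ ω_s²/ω_c² = 62/17
Coupling ω_c² = ω_c¹ ⇒ overall = 10/49 × 62/17 = 620/833

620/833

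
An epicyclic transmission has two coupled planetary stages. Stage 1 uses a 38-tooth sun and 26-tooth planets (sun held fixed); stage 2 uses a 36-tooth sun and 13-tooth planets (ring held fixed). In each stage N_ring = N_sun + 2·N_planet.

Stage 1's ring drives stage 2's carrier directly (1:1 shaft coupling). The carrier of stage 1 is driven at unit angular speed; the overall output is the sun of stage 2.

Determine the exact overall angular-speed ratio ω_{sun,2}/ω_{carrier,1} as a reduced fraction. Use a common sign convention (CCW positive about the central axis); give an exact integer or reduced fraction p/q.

Stage 1: N_ring = 38 + 2·26 = 90
Stage 1: 38(ω_s−ω_c) = −90(ω_r−ω_c),  ω_s=0, ω_c=1
Stage 1: ω_r = 1 − (38/90)(0−1) = 64/45
  ⇒ ω_r¹/ω_c¹ = 64/45
Stage 2: N_ring = 36 + 2·13 = 62
Stage 2: 36(ω_s−ω_c) = −62(ω_r−ω_c),  ω_r=0, ω_c=1
Stage 2: ω_s = 1 − (62/36)(0−1) = 49/18
  ⇒ ω_s²/ω_c² = 49/18
Coupling ω_c² = ω_r¹ ⇒ overall = 64/45 × 49/18 = 1568/405

1568/405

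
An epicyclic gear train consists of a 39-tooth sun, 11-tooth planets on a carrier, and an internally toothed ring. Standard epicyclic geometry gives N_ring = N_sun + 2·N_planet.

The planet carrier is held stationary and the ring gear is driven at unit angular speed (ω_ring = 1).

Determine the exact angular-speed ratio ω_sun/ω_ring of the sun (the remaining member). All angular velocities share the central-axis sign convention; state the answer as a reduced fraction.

N_ring = 39 + 2·11 = 61
39(ω_s−ω_c) = −61(ω_r−ω_c),  ω_c=0, ω_r=1
ω_s = 0 − (61/39)(1−0) = -61/39
ω_s/ω_r = -61/39

-61/39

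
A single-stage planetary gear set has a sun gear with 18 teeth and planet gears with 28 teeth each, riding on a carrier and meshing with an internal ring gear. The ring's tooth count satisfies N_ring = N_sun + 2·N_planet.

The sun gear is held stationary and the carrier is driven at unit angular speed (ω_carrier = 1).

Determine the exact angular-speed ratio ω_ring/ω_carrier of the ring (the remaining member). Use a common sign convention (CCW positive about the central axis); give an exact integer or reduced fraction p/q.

N_ring = 18 + 2·28 = 74
18(ω_s−ω_c) = −74(ω_r−ω_c),  ω_s=0, ω_c=1
ω_r = 1 − (18/74)(0−1) = 46/37
ω_r/ω_c = 46/37

46/37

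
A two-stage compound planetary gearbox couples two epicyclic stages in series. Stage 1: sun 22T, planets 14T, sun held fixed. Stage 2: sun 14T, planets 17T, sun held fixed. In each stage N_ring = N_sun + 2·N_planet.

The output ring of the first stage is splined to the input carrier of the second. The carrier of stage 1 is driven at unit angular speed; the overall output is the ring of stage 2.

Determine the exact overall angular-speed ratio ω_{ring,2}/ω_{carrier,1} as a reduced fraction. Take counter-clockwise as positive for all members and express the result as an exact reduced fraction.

Stage 1: N_ring = 22 + 2·14 = 50
Stage 1: 22(ω_s−ω_c) = −50(ω_r−ω_c),  ω_s=0, ω_c=1
Stage 1: ω_r = 1 − (22/50)(0−1) = 36/25
  ⇒ ω_r¹/ω_c¹ = 36/25
Stage 2: N_ring = 14 + 2·17 = 48
Stage 2: 14(ω_s−ω_c) = −48(ω_r−ω_c),  ω_s=0, ω_c=1
Stage 2: ω_r = 1 − (14/48)(0−1) = 31/24
  ⇒ ω_r²/ω_c² = 31/24
Coupling ω_c² = ω_r¹ ⇒ overall = 36/25 × 31/24 = 93/50

93/50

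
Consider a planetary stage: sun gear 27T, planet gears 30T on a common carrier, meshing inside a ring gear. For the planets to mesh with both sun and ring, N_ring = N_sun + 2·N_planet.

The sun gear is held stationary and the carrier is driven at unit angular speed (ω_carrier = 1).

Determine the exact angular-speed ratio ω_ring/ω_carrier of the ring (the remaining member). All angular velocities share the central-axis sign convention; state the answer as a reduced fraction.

N_ring = 27 + 2·30 = 87
27(ω_s−ω_c) = −87(ω_r−ω_c),  ω_s=0, ω_c=1
ω_r = 1 − (27/87)(0−1) = 38/29
ω_r/ω_c = 38/29

38/29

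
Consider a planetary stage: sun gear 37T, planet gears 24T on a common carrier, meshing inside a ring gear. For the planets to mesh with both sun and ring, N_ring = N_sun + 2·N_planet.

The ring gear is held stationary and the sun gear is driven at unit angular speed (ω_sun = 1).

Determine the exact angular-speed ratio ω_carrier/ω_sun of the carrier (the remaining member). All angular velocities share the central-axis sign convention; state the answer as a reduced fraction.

37/122

N_ring = 37 + 2·24 = 85
37(ω_s−ω_c) = −85(ω_r−ω_c),  ω_r=0, ω_s=1
37(1−ω_c) = −85(0−ω_c)  ⇒  122ω_c = 37  ⇒  ω_c = 37/122
ω_c/ω_s = 37/122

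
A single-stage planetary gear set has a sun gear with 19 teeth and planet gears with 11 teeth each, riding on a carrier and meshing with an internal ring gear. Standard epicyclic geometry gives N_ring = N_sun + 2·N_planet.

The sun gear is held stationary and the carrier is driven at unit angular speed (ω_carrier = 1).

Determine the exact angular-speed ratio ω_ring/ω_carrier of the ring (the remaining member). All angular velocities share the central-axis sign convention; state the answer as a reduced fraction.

60/41

N_ring = 19 + 2·11 = 41
19(ω_s−ω_c) = −41(ω_r−ω_c),  ω_s=0, ω_c=1
ω_r = 1 − (19/41)(0−1) = 60/41
ω_r/ω_c = 60/41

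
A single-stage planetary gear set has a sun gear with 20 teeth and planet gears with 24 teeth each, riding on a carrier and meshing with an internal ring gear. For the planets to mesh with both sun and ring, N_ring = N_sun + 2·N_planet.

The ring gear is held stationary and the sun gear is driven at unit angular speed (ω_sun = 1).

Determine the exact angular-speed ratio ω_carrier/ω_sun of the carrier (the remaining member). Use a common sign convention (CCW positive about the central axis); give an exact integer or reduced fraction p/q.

5/22

N_ring = 20 + 2·24 = 68
20(ω_s−ω_c) = −68(ω_r−ω_c),  ω_r=0, ω_s=1
20(1−ω_c) = −68(0−ω_c)  ⇒  88ω_c = 20  ⇒  ω_c = 5/22
ω_c/ω_s = 5/22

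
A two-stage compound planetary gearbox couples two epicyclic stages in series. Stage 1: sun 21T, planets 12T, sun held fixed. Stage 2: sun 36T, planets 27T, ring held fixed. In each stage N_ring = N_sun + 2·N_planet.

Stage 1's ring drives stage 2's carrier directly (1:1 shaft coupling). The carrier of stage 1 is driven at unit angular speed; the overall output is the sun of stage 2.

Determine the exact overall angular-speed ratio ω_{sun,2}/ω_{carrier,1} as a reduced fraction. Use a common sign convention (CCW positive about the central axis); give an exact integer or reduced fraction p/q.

77/15

Stage 1: N_ring = 21 + 2·12 = 45
Stage 1: 21(ω_s−ω_c) = −45(ω_r−ω_c),  ω_s=0, ω_c=1
Stage 1: ω_r = 1 − (21/45)(0−1) = 22/15
  ⇒ ω_r¹/ω_c¹ = 22/15
Stage 2: N_ring = 36 + 2·27 = 90
Stage 2: 36(ω_s−ω_c) = −90(ω_r−ω_c),  ω_r=0, ω_c=1
Stage 2: ω_s = 1 − (90/36)(0−1) = 7/2
  ⇒ ω_s²/ω_c² = 7/2
Coupling ω_c² = ω_r¹ ⇒ overall = 22/15 × 7/2 = 77/15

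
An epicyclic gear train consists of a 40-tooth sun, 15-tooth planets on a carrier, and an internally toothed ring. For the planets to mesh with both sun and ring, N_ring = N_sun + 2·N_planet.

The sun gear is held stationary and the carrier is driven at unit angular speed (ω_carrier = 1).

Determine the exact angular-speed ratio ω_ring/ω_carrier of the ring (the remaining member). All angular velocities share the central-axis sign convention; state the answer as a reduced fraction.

N_ring = 40 + 2·15 = 70
40(ω_s−ω_c) = −70(ω_r−ω_c),  ω_s=0, ω_c=1
ω_r = 1 − (40/70)(0−1) = 11/7
ω_r/ω_c = 11/7

11/7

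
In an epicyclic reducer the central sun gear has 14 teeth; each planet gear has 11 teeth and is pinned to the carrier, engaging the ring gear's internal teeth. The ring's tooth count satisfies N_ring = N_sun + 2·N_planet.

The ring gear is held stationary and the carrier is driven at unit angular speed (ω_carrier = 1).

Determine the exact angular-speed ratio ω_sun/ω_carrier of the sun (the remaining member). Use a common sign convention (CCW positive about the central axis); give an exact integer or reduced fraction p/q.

25/7

N_ring = 14 + 2·11 = 36
14(ω_s−ω_c) = −36(ω_r−ω_c),  ω_r=0, ω_c=1
ω_s = 1 − (36/14)(0−1) = 25/7
ω_s/ω_c = 25/7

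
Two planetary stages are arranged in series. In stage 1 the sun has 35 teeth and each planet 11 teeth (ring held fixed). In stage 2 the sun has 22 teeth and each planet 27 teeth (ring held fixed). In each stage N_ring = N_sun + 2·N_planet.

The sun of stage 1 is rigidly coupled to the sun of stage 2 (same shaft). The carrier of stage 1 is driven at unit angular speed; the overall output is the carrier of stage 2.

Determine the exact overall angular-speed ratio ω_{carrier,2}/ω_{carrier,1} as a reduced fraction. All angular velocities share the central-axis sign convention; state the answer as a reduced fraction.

Stage 1: N_ring = 35 + 2·11 = 57
Stage 1: 35(ω_s−ω_c) = −57(ω_r−ω_c),  ω_r=0, ω_c=1
Stage 1: ω_s = 1 − (57/35)(0−1) = 92/35
  ⇒ ω_s¹/ω_c¹ = 92/35
Stage 2: N_ring = 22 + 2·27 = 76
Stage 2: 22(ω_s−ω_c) = −76(ω_r−ω_c),  ω_r=0, ω_s=1
Stage 2: 22(1−ω_c) = −76(0−ω_c)  ⇒  98ω_c = 22  ⇒  ω_c = 11/49
  ⇒ ω_c²/ω_s² = 11/49
Coupling ω_s² = ω_s¹ ⇒ overall = 92/35 × 11/49 = 1012/1715

1012/1715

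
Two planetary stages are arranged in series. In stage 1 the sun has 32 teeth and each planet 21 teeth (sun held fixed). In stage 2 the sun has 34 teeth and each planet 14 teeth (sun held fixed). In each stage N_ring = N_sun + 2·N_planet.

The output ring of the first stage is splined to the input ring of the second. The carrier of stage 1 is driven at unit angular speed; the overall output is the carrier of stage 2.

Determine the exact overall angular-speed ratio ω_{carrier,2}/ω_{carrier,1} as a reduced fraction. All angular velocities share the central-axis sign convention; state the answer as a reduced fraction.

Stage 1: N_ring = 32 + 2·21 = 74
Stage 1: 32(ω_s−ω_c) = −74(ω_r−ω_c),  ω_s=0, ω_c=1
Stage 1: ω_r = 1 − (32/74)(0−1) = 53/37
  ⇒ ω_r¹/ω_c¹ = 53/37
Stage 2: N_ring = 34 + 2·14 = 62
Stage 2: 34(ω_s−ω_c) = −62(ω_r−ω_c),  ω_s=0, ω_r=1
Stage 2: 34(0−ω_c) = −62(1−ω_c)  ⇒  96ω_c = 62  ⇒  ω_c = 31/48
  ⇒ ω_c²/ω_r² = 31/48
Coupling ω_r² = ω_r¹ ⇒ overall = 53/37 × 31/48 = 1643/1776

1643/1776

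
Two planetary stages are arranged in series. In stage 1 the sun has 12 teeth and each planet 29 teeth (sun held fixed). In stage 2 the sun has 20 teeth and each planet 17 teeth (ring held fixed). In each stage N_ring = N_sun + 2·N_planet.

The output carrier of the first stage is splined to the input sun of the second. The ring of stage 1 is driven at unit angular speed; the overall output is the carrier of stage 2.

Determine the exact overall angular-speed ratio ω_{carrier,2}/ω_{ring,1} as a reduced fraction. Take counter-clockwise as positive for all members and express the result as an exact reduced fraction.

Stage 1: N_ring = 12 + 2·29 = 70
Stage 1: 12(ω_s−ω_c) = −70(ω_r−ω_c),  ω_s=0, ω_r=1
Stage 1: 12(0−ω_c) = −70(1−ω_c)  ⇒  82ω_c = 70  ⇒  ω_c = 35/41
  ⇒ ω_c¹/ω_r¹ = 35/41
Stage 2: N_ring = 20 + 2·17 = 54
Stage 2: 20(ω_s−ω_c) = −54(ω_r−ω_c),  ω_r=0, ω_s=1
Stage 2: 20(1−ω_c) = −54(0−ω_c)  ⇒  74ω_c = 20  ⇒  ω_c = 10/37
  ⇒ ω_c²/ω_s² = 10/37
Coupling ω_s² = ω_c¹ ⇒ overall = 35/41 × 10/37 = 350/1517

350/1517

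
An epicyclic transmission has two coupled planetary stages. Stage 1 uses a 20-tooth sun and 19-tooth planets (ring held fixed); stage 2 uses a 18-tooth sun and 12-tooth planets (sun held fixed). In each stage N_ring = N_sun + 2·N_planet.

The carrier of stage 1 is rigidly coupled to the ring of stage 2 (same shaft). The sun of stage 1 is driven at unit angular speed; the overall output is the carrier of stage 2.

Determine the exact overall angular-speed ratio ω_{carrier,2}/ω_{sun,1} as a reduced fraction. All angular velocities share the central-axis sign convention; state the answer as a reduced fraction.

Stage 1: N_ring = 20 + 2·19 = 58
Stage 1: 20(ω_s−ω_c) = −58(ω_r−ω_c),  ω_r=0, ω_s=1
Stage 1: 20(1−ω_c) = −58(0−ω_c)  ⇒  78ω_c = 20  ⇒  ω_c = 10/39
  ⇒ ω_c¹/ω_s¹ = 10/39
Stage 2: N_ring = 18 + 2·12 = 42
Stage 2: 18(ω_s−ω_c) = −42(ω_r−ω_c),  ω_s=0, ω_r=1
Stage 2: 18(0−ω_c) = −42(1−ω_c)  ⇒  60ω_c = 42  ⇒  ω_c = 7/10
  ⇒ ω_c²/ω_r² = 7/10
Coupling ω_r² = ω_c¹ ⇒ overall = 10/39 × 7/10 = 7/39

7/39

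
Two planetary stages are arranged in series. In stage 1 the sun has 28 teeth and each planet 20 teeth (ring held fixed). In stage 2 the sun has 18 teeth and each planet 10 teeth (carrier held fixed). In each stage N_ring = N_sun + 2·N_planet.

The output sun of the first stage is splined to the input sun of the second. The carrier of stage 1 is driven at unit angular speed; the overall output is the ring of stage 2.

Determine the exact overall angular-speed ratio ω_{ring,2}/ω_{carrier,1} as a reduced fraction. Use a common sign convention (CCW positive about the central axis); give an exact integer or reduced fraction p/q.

-216/133

Stage 1: N_ring = 28 + 2·20 = 68
Stage 1: 28(ω_s−ω_c) = −68(ω_r−ω_c),  ω_r=0, ω_c=1
Stage 1: ω_s = 1 − (68/28)(0−1) = 24/7
  ⇒ ω_s¹/ω_c¹ = 24/7
Stage 2: N_ring = 18 + 2·10 = 38
Stage 2: 18(ω_s−ω_c) = −38(ω_r−ω_c),  ω_c=0, ω_s=1
Stage 2: ω_r = 0 − (18/38)(1−0) = -9/19
  ⇒ ω_r²/ω_s² = -9/19
Coupling ω_s² = ω_s¹ ⇒ overall = 24/7 × -9/19 = -216/133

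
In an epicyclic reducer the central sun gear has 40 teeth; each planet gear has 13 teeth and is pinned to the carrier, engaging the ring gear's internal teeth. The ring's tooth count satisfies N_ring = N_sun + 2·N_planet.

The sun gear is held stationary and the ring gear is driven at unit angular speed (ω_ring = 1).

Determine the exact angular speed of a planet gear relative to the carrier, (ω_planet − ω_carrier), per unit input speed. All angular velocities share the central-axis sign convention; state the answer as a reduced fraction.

N_ring = 40 + 2·13 = 66
40(ω_s−ω_c) = −66(ω_r−ω_c),  ω_s=0, ω_r=1
40(0−ω_c) = −66(1−ω_c)  ⇒  106ω_c = 66  ⇒  ω_c = 33/53
sun–planet: 40·(0−33/53) = −13·(ω_p−ω_c)  ⇒  ω_p−ω_c = −(40/13)·(-33/53) = 1320/689

1320/689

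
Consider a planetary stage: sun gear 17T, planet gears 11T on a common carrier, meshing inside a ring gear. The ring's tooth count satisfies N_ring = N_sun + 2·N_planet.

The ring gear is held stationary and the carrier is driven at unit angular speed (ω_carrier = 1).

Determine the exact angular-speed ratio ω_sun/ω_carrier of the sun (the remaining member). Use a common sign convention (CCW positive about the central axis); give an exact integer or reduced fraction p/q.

56/17

N_ring = 17 + 2·11 = 39
17(ω_s−ω_c) = −39(ω_r−ω_c),  ω_r=0, ω_c=1
ω_s = 1 − (39/17)(0−1) = 56/17
ω_s/ω_c = 56/17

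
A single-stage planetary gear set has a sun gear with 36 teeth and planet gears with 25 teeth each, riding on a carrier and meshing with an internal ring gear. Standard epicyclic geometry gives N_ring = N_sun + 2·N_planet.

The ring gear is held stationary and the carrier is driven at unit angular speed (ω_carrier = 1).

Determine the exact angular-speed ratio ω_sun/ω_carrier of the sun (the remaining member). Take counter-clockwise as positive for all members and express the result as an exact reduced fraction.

61/18

N_ring = 36 + 2·25 = 86
36(ω_s−ω_c) = −86(ω_r−ω_c),  ω_r=0, ω_c=1
ω_s = 1 − (86/36)(0−1) = 61/18
ω_s/ω_c = 61/18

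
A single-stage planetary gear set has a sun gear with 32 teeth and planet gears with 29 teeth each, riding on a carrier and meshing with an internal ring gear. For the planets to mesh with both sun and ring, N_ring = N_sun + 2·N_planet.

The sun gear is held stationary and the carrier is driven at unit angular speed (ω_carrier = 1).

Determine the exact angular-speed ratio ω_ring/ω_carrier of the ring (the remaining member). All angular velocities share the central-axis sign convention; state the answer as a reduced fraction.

61/45

N_ring = 32 + 2·29 = 90
32(ω_s−ω_c) = −90(ω_r−ω_c),  ω_s=0, ω_c=1
ω_r = 1 − (32/90)(0−1) = 61/45
ω_r/ω_c = 61/45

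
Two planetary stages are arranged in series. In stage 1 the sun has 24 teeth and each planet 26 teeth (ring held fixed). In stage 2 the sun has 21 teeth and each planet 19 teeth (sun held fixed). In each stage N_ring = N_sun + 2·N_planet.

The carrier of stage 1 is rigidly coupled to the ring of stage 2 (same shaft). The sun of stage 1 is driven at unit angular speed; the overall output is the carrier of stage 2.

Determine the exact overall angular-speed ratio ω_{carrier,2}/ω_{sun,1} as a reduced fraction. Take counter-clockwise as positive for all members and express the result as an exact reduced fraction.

177/1000

Stage 1: N_ring = 24 + 2·26 = 76
Stage 1: 24(ω_s−ω_c) = −76(ω_r−ω_c),  ω_r=0, ω_s=1
Stage 1: 24(1−ω_c) = −76(0−ω_c)  ⇒  100ω_c = 24  ⇒  ω_c = 6/25
  ⇒ ω_c¹/ω_s¹ = 6/25
Stage 2: N_ring = 21 + 2·19 = 59
Stage 2: 21(ω_s−ω_c) = −59(ω_r−ω_c),  ω_s=0, ω_r=1
Stage 2: 21(0−ω_c) = −59(1−ω_c)  ⇒  80ω_c = 59  ⇒  ω_c = 59/80
  ⇒ ω_c²/ω_r² = 59/80
Coupling ω_r² = ω_c¹ ⇒ overall = 6/25 × 59/80 = 177/1000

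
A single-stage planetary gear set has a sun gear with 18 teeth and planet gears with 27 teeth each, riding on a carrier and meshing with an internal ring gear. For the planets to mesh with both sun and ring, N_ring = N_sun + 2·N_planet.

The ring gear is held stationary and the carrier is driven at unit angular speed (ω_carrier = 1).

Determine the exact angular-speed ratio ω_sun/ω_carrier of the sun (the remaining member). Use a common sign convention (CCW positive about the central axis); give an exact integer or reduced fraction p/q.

5

N_ring = 18 + 2·27 = 72
18(ω_s−ω_c) = −72(ω_r−ω_c),  ω_r=0, ω_c=1
ω_s = 1 − (72/18)(0−1) = 5
ω_s/ω_c = 5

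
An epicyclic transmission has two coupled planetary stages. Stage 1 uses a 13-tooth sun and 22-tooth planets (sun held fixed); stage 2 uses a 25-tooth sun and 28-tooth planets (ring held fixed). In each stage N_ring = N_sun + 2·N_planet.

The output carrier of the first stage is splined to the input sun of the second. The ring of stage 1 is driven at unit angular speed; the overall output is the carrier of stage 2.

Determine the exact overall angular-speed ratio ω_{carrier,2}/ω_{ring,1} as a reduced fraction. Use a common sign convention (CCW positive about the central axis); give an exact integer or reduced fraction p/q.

285/1484

Stage 1: N_ring = 13 + 2·22 = 57
Stage 1: 13(ω_s−ω_c) = −57(ω_r−ω_c),  ω_s=0, ω_r=1
Stage 1: 13(0−ω_c) = −57(1−ω_c)  ⇒  70ω_c = 57  ⇒  ω_c = 57/70
  ⇒ ω_c¹/ω_r¹ = 57/70
Stage 2: N_ring = 25 + 2·28 = 81
Stage 2: 25(ω_s−ω_c) = −81(ω_r−ω_c),  ω_r=0, ω_s=1
Stage 2: 25(1−ω_c) = −81(0−ω_c)  ⇒  106ω_c = 25  ⇒  ω_c = 25/106
  ⇒ ω_c²/ω_s² = 25/106
Coupling ω_s² = ω_c¹ ⇒ overall = 57/70 × 25/106 = 285/1484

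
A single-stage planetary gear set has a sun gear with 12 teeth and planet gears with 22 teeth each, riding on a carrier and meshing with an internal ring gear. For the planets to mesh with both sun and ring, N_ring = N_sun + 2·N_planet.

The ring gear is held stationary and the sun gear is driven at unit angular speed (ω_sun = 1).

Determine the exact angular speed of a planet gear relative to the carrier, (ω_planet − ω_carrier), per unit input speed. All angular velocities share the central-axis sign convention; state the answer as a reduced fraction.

N_ring = 12 + 2·22 = 56
12(ω_s−ω_c) = −56(ω_r−ω_c),  ω_r=0, ω_s=1
12(1−ω_c) = −56(0−ω_c)  ⇒  68ω_c = 12  ⇒  ω_c = 3/17
sun–planet: 12·(1−3/17) = −22·(ω_p−ω_c)  ⇒  ω_p−ω_c = −(12/22)·(14/17) = -84/187

-84/187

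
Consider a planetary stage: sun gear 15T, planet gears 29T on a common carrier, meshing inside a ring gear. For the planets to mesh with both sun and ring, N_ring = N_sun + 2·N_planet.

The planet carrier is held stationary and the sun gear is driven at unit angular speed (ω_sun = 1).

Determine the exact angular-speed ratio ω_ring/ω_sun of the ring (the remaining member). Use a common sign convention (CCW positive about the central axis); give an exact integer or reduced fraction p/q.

-15/73

N_ring = 15 + 2·29 = 73
15(ω_s−ω_c) = −73(ω_r−ω_c),  ω_c=0, ω_s=1
ω_r = 0 − (15/73)(1−0) = -15/73
ω_r/ω_s = -15/73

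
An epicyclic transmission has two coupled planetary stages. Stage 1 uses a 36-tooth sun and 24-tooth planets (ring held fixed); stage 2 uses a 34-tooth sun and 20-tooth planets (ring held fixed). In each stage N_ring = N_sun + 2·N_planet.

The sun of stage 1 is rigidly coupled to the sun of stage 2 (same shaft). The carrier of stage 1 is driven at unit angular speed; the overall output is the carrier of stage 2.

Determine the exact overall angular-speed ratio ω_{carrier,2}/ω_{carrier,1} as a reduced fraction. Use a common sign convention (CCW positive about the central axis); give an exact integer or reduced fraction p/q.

Stage 1: N_ring = 36 + 2·24 = 84
Stage 1: 36(ω_s−ω_c) = −84(ω_r−ω_c),  ω_r=0, ω_c=1
Stage 1: ω_s = 1 − (84/36)(0−1) = 10/3
  ⇒ ω_s¹/ω_c¹ = 10/3
Stage 2: N_ring = 34 + 2·20 = 74
Stage 2: 34(ω_s−ω_c) = −74(ω_r−ω_c),  ω_r=0, ω_s=1
Stage 2: 34(1−ω_c) = −74(0−ω_c)  ⇒  108ω_c = 34  ⇒  ω_c = 17/54
  ⇒ ω_c²/ω_s² = 17/54
Coupling ω_s² = ω_s¹ ⇒ overall = 10/3 × 17/54 = 85/81

85/81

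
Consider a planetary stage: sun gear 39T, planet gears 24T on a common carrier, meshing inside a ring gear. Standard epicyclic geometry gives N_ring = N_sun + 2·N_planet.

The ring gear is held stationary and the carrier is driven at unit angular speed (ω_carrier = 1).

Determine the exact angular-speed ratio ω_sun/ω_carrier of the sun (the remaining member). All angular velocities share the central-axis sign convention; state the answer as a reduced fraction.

N_ring = 39 + 2·24 = 87
39(ω_s−ω_c) = −87(ω_r−ω_c),  ω_r=0, ω_c=1
ω_s = 1 − (87/39)(0−1) = 42/13
ω_s/ω_c = 42/13

42/13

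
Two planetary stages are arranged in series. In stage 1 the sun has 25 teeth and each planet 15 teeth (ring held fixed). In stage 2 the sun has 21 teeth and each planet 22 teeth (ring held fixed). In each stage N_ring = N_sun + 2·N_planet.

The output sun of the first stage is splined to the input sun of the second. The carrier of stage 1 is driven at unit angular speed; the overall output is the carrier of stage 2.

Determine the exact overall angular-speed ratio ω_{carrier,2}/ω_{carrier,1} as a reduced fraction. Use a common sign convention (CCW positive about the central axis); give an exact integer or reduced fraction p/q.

Stage 1: N_ring = 25 + 2·15 = 55
Stage 1: 25(ω_s−ω_c) = −55(ω_r−ω_c),  ω_r=0, ω_c=1
Stage 1: ω_s = 1 − (55/25)(0−1) = 16/5
  ⇒ ω_s¹/ω_c¹ = 16/5
Stage 2: N_ring = 21 + 2·22 = 65
Stage 2: 21(ω_s−ω_c) = −65(ω_r−ω_c),  ω_r=0, ω_s=1
Stage 2: 21(1−ω_c) = −65(0−ω_c)  ⇒  86ω_c = 21  ⇒  ω_c = 21/86
  ⇒ ω_c²/ω_s² = 21/86
Coupling ω_s² = ω_s¹ ⇒ overall = 16/5 × 21/86 = 168/215

168/215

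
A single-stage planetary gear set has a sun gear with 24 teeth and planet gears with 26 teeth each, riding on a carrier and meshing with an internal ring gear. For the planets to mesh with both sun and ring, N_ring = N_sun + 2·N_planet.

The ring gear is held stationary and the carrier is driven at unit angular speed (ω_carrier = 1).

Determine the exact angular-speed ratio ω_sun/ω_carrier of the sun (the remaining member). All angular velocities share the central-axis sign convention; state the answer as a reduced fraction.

25/6

N_ring = 24 + 2·26 = 76
24(ω_s−ω_c) = −76(ω_r−ω_c),  ω_r=0, ω_c=1
ω_s = 1 − (76/24)(0−1) = 25/6
ω_s/ω_c = 25/6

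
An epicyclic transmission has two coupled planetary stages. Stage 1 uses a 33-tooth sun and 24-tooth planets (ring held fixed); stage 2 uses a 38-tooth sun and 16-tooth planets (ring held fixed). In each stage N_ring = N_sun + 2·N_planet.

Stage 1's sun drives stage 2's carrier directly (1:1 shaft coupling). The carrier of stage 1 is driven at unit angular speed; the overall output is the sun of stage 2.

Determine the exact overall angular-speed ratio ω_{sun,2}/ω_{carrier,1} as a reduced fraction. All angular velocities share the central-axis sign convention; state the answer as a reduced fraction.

108/11

Stage 1: N_ring = 33 + 2·24 = 81
Stage 1: 33(ω_s−ω_c) = −81(ω_r−ω_c),  ω_r=0, ω_c=1
Stage 1: ω_s = 1 − (81/33)(0−1) = 38/11
  ⇒ ω_s¹/ω_c¹ = 38/11
Stage 2: N_ring = 38 + 2·16 = 70
Stage 2: 38(ω_s−ω_c) = −70(ω_r−ω_c),  ω_r=0, ω_c=1
Stage 2: ω_s = 1 − (70/38)(0−1) = 54/19
  ⇒ ω_s²/ω_c² = 54/19
Coupling ω_c² = ω_s¹ ⇒ overall = 38/11 × 54/19 = 108/11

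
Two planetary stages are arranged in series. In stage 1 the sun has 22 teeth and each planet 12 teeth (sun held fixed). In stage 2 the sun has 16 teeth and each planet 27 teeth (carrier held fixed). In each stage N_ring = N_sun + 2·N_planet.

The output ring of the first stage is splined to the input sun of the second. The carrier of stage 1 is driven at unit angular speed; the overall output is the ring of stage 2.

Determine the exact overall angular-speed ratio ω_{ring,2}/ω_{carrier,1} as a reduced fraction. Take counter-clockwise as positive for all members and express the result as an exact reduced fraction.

-272/805

Stage 1: N_ring = 22 + 2·12 = 46
Stage 1: 22(ω_s−ω_c) = −46(ω_r−ω_c),  ω_s=0, ω_c=1
Stage 1: ω_r = 1 − (22/46)(0−1) = 34/23
  ⇒ ω_r¹/ω_c¹ = 34/23
Stage 2: N_ring = 16 + 2·27 = 70
Stage 2: 16(ω_s−ω_c) = −70(ω_r−ω_c),  ω_c=0, ω_s=1
Stage 2: ω_r = 0 − (16/70)(1−0) = -8/35
  ⇒ ω_r²/ω_s² = -8/35
Coupling ω_s² = ω_r¹ ⇒ overall = 34/23 × -8/35 = -272/805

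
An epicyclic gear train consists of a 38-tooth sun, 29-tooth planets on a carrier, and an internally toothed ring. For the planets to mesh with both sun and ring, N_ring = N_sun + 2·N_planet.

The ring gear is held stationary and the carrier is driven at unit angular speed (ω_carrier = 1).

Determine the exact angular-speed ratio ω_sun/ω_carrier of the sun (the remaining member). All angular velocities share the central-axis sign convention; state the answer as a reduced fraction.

67/19

N_ring = 38 + 2·29 = 96
38(ω_s−ω_c) = −96(ω_r−ω_c),  ω_r=0, ω_c=1
ω_s = 1 − (96/38)(0−1) = 67/19
ω_s/ω_c = 67/19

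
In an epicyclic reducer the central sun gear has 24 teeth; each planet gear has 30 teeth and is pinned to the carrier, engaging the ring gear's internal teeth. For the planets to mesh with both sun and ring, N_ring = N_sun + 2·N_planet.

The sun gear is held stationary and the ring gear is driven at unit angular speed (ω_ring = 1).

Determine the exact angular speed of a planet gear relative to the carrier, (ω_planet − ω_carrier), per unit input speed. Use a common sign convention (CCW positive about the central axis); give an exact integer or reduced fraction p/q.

N_ring = 24 + 2·30 = 84
24(ω_s−ω_c) = −84(ω_r−ω_c),  ω_s=0, ω_r=1
24(0−ω_c) = −84(1−ω_c)  ⇒  108ω_c = 84  ⇒  ω_c = 7/9
sun–planet: 24·(0−7/9) = −30·(ω_p−ω_c)  ⇒  ω_p−ω_c = −(24/30)·(-7/9) = 28/45

28/45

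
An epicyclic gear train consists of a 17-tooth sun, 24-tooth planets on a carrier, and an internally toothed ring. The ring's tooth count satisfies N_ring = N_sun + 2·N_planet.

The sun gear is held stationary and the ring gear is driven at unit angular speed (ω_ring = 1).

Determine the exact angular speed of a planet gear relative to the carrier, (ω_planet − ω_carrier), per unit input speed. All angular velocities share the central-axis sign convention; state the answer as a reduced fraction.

1105/1968

N_ring = 17 + 2·24 = 65
17(ω_s−ω_c) = −65(ω_r−ω_c),  ω_s=0, ω_r=1
17(0−ω_c) = −65(1−ω_c)  ⇒  82ω_c = 65  ⇒  ω_c = 65/82
sun–planet: 17·(0−65/82) = −24·(ω_p−ω_c)  ⇒  ω_p−ω_c = −(17/24)·(-65/82) = 1105/1968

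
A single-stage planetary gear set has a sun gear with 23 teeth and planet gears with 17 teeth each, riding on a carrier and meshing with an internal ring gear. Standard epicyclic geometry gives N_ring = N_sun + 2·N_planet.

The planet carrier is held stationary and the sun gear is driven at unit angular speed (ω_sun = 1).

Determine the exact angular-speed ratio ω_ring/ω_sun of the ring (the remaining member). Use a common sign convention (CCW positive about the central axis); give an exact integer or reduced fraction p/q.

N_ring = 23 + 2·17 = 57
23(ω_s−ω_c) = −57(ω_r−ω_c),  ω_c=0, ω_s=1
ω_r = 0 − (23/57)(1−0) = -23/57
ω_r/ω_s = -23/57

-23/57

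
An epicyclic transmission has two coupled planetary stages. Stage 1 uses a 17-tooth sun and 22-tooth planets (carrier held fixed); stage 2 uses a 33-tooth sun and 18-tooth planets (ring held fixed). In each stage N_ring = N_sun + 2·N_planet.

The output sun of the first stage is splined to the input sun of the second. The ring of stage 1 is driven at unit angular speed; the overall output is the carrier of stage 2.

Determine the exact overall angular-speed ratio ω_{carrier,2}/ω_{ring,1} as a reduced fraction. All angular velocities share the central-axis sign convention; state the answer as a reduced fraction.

-671/578

Stage 1: N_ring = 17 + 2·22 = 61
Stage 1: 17(ω_s−ω_c) = −61(ω_r−ω_c),  ω_c=0, ω_r=1
Stage 1: ω_s = 0 − (61/17)(1−0) = -61/17
  ⇒ ω_s¹/ω_r¹ = -61/17
Stage 2: N_ring = 33 + 2·18 = 69
Stage 2: 33(ω_s−ω_c) = −69(ω_r−ω_c),  ω_r=0, ω_s=1
Stage 2: 33(1−ω_c) = −69(0−ω_c)  ⇒  102ω_c = 33  ⇒  ω_c = 11/34
  ⇒ ω_c²/ω_s² = 11/34
Coupling ω_s² = ω_s¹ ⇒ overall = -61/17 × 11/34 = -671/578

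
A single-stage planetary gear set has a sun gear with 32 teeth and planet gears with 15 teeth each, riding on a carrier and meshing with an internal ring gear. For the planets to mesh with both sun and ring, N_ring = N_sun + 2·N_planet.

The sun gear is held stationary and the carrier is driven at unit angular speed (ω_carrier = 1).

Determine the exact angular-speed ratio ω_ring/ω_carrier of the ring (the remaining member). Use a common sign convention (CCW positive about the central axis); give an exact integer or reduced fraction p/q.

N_ring = 32 + 2·15 = 62
32(ω_s−ω_c) = −62(ω_r−ω_c),  ω_s=0, ω_c=1
ω_r = 1 − (32/62)(0−1) = 47/31
ω_r/ω_c = 47/31

47/31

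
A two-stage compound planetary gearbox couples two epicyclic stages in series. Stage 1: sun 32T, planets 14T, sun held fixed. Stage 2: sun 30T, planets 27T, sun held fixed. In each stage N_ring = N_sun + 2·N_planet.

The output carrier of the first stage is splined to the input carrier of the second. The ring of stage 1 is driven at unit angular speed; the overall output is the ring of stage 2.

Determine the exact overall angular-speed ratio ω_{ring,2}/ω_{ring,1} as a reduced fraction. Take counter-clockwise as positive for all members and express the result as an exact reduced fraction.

Stage 1: N_ring = 32 + 2·14 = 60
Stage 1: 32(ω_s−ω_c) = −60(ω_r−ω_c),  ω_s=0, ω_r=1
Stage 1: 32(0−ω_c) = −60(1−ω_c)  ⇒  92ω_c = 60  ⇒  ω_c = 15/23
  ⇒ ω_c¹/ω_r¹ = 15/23
Stage 2: N_ring = 30 + 2·27 = 84
Stage 2: 30(ω_s−ω_c) = −84(ω_r−ω_c),  ω_s=0, ω_c=1
Stage 2: ω_r = 1 − (30/84)(0−1) = 19/14
  ⇒ ω_r²/ω_c² = 19/14
Coupling ω_c² = ω_c¹ ⇒ overall = 15/23 × 19/14 = 285/322

285/322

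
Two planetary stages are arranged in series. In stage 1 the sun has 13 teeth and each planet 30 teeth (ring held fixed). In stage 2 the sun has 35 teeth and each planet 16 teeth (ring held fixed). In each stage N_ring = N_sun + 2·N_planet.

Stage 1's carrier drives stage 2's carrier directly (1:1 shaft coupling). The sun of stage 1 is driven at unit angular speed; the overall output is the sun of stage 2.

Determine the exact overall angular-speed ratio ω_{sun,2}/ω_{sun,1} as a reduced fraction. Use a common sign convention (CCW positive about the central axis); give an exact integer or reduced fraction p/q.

663/1505

Stage 1: N_ring = 13 + 2·30 = 73
Stage 1: 13(ω_s−ω_c) = −73(ω_r−ω_c),  ω_r=0, ω_s=1
Stage 1: 13(1−ω_c) = −73(0−ω_c)  ⇒  86ω_c = 13  ⇒  ω_c = 13/86
  ⇒ ω_c¹/ω_s¹ = 13/86
Stage 2: N_ring = 35 + 2·16 = 67
Stage 2: 35(ω_s−ω_c) = −67(ω_r−ω_c),  ω_r=0, ω_c=1
Stage 2: ω_s = 1 − (67/35)(0−1) = 102/35
  ⇒ ω_s²/ω_c² = 102/35
Coupling ω_c² = ω_c¹ ⇒ overall = 13/86 × 102/35 = 663/1505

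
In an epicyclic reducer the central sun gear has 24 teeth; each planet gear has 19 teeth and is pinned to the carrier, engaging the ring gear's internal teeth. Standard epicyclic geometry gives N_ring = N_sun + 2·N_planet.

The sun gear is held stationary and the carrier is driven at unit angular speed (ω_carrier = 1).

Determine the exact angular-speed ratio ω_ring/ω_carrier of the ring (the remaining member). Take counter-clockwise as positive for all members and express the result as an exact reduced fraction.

N_ring = 24 + 2·19 = 62
24(ω_s−ω_c) = −62(ω_r−ω_c),  ω_s=0, ω_c=1
ω_r = 1 − (24/62)(0−1) = 43/31
ω_r/ω_c = 43/31

43/31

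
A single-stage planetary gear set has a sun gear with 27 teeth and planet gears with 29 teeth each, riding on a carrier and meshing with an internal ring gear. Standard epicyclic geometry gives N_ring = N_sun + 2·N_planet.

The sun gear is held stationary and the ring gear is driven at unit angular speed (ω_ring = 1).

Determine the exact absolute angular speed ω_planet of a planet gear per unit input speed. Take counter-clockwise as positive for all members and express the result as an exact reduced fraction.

N_ring = 27 + 2·29 = 85
27(ω_s−ω_c) = −85(ω_r−ω_c),  ω_s=0, ω_r=1
27(0−ω_c) = −85(1−ω_c)  ⇒  112ω_c = 85  ⇒  ω_c = 85/112
sun–planet: 27·(0−85/112) = −29·(ω_p−ω_c)  ⇒  ω_p−ω_c = −(27/29)·(-85/112) = 2295/3248
ω_p = 85/112 + 2295/3248 = 85/58

85/58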